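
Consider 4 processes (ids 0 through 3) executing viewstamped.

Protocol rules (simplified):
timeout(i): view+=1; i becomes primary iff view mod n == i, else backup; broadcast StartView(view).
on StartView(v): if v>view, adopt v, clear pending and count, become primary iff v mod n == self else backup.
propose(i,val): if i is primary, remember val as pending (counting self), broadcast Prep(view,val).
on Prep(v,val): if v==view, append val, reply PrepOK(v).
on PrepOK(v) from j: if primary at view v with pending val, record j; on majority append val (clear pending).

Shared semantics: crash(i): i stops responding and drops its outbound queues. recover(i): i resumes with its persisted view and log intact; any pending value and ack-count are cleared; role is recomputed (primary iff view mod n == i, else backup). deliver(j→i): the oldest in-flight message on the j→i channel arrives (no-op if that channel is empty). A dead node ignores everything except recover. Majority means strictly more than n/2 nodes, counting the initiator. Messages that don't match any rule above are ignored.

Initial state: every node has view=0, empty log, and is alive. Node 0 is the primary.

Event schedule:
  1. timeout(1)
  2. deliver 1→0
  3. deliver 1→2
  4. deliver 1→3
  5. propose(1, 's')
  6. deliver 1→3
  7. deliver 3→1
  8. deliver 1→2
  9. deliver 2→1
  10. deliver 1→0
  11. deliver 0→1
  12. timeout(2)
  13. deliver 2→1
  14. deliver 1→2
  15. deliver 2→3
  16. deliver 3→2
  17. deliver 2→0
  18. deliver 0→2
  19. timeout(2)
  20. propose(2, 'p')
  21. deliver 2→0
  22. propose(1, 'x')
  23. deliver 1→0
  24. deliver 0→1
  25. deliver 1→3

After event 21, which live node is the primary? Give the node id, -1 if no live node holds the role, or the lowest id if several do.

-1

step 1 timeout(1): 1={prim,v=1,log=-}
step 2 deliver 1→0: 0={back,v=1,log=-}
step 3 deliver 1→2: 2={back,v=1,log=-}
step 4 deliver 1→3: 3={back,v=1,log=-}
step 5 propose(1,'s'): —
step 6 deliver 1→3: 3={back,v=1,log=s}
step 7 deliver 3→1: —
step 8 deliver 1→2: 2={back,v=1,log=s}
step 9 deliver 2→1: 1={prim,v=1,log=s}
step 10 deliver 1→0: 0={back,v=1,log=s}
step 11 deliver 0→1: —
step 12 timeout(2): 2={prim,v=2,log=s}
step 13 deliver 2→1: 1={back,v=2,log=s}
step 14 deliver 1→2: —
step 15 deliver 2→3: 3={back,v=2,log=s}
step 16 deliver 3→2: —
step 17 deliver 2→0: 0={back,v=2,log=s}
step 18 deliver 0→2: —
step 19 timeout(2): 2={back,v=3,log=s}
step 20 propose(2,'p'): —
step 21 deliver 2→0: 0={back,v=3,log=s}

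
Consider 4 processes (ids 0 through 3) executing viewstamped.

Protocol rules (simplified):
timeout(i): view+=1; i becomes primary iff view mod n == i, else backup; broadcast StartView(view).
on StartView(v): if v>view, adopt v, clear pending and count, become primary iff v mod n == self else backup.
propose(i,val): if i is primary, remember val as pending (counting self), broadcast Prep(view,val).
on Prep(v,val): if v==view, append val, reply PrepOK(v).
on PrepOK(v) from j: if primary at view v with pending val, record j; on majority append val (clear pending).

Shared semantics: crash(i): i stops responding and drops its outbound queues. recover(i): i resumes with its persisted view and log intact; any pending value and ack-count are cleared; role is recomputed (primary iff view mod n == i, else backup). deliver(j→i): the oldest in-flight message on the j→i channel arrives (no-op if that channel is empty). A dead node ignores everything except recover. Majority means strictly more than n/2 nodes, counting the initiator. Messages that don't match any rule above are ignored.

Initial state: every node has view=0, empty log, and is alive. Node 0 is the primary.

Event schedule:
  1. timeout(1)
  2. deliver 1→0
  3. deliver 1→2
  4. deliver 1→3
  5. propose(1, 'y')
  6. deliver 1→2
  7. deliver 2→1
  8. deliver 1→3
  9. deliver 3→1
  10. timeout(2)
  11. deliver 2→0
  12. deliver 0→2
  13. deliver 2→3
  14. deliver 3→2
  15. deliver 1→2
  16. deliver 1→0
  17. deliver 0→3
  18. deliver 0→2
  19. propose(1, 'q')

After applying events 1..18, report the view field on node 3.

2

step 1 timeout(1): 1={prim,v=1,log=-}
step 2 deliver 1→0: 0={back,v=1,log=-}
step 3 deliver 1→2: 2={back,v=1,log=-}
step 4 deliver 1→3: 3={back,v=1,log=-}
step 5 propose(1,'y'): —
step 6 deliver 1→2: 2={back,v=1,log=y}
step 7 deliver 2→1: —
step 8 deliver 1→3: 3={back,v=1,log=y}
step 9 deliver 3→1: 1={prim,v=1,log=y}
step 10 timeout(2): 2={prim,v=2,log=y}
step 11 deliver 2→0: 0={back,v=2,log=-}
step 12 deliver 0→2: —
step 13 deliver 2→3: 3={back,v=2,log=y}
step 14 deliver 3→2: —
step 15 deliver 1→2: —
step 16 deliver 1→0: —
step 17 deliver 0→3: —
step 18 deliver 0→2: —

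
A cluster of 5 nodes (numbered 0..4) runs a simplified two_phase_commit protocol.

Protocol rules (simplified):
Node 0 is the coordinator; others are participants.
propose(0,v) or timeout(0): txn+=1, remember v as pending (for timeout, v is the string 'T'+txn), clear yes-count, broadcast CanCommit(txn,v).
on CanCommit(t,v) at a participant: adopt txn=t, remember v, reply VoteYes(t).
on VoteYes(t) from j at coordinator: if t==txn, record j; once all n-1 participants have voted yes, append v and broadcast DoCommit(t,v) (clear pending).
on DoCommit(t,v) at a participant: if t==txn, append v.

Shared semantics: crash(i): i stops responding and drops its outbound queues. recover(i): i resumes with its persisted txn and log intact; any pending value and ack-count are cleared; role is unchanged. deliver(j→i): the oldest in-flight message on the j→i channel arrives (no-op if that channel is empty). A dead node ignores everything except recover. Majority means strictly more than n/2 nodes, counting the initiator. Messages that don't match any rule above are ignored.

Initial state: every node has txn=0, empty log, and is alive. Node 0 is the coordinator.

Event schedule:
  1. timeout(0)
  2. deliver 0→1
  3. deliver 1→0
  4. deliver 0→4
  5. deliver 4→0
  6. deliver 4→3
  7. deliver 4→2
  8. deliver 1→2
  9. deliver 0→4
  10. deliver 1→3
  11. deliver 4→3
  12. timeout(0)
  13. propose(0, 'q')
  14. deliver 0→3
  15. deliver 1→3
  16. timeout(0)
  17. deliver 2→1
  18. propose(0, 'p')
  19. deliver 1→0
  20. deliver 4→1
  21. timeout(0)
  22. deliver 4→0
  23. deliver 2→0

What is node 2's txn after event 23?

1. timeout(0):  <0:coor t1 ->
2. deliver 0→1:  <1:part t1 ->
3. deliver 1→0:  nop
4. deliver 0→4:  <4:part t1 ->
5. deliver 4→0:  nop
6. deliver 4→3:  nop
7. deliver 4→2:  nop
8. deliver 1→2:  nop
9. deliver 0→4:  nop
10. deliver 1→3:  nop
11. deliver 4→3:  nop
12. timeout(0):  <0:coor t2 ->
13. propose(0,'q'):  <0:coor t3 ->
14. deliver 0→3:  <3:part t1 ->
15. deliver 1→3:  nop
16. timeout(0):  <0:coor t4 ->
17. deliver 2→1:  nop
18. propose(0,'p'):  <0:coor t5 ->
19. deliver 1→0:  nop
20. deliver 4→1:  nop
21. timeout(0):  <0:coor t6 ->
22. deliver 4→0:  nop
23. deliver 2→0:  nop

0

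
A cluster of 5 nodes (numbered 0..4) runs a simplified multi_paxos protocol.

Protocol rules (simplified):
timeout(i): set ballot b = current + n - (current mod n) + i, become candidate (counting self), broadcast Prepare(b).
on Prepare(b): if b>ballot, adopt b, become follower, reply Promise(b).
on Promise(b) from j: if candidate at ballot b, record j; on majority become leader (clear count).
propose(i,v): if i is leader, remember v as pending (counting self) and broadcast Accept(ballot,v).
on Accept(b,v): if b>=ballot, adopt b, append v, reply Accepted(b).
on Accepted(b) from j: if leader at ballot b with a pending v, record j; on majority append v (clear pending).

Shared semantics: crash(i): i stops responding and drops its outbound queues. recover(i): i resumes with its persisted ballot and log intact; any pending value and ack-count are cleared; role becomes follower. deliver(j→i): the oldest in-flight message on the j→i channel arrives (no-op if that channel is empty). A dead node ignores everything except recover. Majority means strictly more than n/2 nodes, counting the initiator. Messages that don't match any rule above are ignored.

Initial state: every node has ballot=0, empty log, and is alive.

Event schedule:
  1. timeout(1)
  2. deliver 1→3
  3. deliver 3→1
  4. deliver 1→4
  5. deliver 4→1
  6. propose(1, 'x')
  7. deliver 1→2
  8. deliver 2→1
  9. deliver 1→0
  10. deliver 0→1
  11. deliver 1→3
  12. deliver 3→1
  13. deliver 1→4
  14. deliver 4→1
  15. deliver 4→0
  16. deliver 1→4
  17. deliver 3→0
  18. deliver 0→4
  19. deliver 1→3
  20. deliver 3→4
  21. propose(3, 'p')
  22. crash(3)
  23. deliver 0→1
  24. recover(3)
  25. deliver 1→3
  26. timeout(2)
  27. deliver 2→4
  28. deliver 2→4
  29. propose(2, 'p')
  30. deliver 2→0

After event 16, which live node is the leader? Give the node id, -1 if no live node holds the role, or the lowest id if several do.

1. timeout(1):  <1:cand b6 ->
2. deliver 1→3:  <3:foll b6 ->
3. deliver 3→1:  nop
4. deliver 1→4:  <4:foll b6 ->
5. deliver 4→1:  <1:lead b6 ->
6. propose(1,'x'):  nop
7. deliver 1→2:  <2:foll b6 ->
8. deliver 2→1:  nop
9. deliver 1→0:  <0:foll b6 ->
10. deliver 0→1:  nop
11. deliver 1→3:  <3:foll b6 x>
12. deliver 3→1:  nop
13. deliver 1→4:  <4:foll b6 x>
14. deliver 4→1:  <1:lead b6 x>
15. deliver 4→0:  nop
16. deliver 1→4:  nop

1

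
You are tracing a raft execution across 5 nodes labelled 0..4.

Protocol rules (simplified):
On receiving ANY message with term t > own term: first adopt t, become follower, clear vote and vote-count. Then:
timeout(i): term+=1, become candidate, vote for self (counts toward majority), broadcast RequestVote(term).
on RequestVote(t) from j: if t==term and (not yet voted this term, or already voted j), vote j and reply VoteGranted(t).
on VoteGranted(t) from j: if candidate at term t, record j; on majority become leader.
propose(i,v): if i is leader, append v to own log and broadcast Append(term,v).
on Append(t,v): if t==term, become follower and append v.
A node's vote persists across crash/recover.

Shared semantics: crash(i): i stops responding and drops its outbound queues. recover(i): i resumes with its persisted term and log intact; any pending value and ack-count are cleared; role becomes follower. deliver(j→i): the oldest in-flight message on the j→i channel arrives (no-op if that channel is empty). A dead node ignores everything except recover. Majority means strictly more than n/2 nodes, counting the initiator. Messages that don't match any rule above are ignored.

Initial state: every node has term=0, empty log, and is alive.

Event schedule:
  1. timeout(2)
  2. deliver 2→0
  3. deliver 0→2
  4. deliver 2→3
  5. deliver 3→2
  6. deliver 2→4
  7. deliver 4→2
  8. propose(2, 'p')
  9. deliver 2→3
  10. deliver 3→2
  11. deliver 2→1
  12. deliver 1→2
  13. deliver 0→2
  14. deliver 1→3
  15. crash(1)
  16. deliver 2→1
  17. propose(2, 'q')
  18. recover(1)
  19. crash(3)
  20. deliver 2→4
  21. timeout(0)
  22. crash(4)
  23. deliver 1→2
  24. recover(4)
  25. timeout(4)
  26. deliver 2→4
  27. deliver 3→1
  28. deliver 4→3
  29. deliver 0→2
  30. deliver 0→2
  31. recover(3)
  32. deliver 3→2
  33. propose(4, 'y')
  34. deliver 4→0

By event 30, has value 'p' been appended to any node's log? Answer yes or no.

1. timeout(2):  <2:cand t1 ->
2. deliver 2→0:  <0:foll t1 ->
3. deliver 0→2:  nop
4. deliver 2→3:  <3:foll t1 ->
5. deliver 3→2:  <2:lead t1 ->
6. deliver 2→4:  <4:foll t1 ->
7. deliver 4→2:  nop
8. propose(2,'p'):  <2:lead t1 p>
9. deliver 2→3:  <3:foll t1 p>
10. deliver 3→2:  nop
11. deliver 2→1:  <1:foll t1 ->
12. deliver 1→2:  nop
13. deliver 0→2:  nop
14. deliver 1→3:  nop
15. crash(1):  <1:✗foll t1 ->
16. deliver 2→1:  nop
17. propose(2,'q'):  <2:lead t1 p,q>
18. recover(1):  <1:foll t1 ->
19. crash(3):  <3:✗foll t1 p>
20. deliver 2→4:  <4:foll t1 p>
21. timeout(0):  <0:cand t2 ->
22. crash(4):  <4:✗foll t1 p>
23. deliver 1→2:  nop
24. recover(4):  <4:foll t1 p>
25. timeout(4):  <4:cand t2 p>
26. deliver 2→4:  nop
27. deliver 3→1:  nop
28. deliver 4→3:  nop
29. deliver 0→2:  <2:foll t2 p,q>
30. deliver 0→2:  nop

yes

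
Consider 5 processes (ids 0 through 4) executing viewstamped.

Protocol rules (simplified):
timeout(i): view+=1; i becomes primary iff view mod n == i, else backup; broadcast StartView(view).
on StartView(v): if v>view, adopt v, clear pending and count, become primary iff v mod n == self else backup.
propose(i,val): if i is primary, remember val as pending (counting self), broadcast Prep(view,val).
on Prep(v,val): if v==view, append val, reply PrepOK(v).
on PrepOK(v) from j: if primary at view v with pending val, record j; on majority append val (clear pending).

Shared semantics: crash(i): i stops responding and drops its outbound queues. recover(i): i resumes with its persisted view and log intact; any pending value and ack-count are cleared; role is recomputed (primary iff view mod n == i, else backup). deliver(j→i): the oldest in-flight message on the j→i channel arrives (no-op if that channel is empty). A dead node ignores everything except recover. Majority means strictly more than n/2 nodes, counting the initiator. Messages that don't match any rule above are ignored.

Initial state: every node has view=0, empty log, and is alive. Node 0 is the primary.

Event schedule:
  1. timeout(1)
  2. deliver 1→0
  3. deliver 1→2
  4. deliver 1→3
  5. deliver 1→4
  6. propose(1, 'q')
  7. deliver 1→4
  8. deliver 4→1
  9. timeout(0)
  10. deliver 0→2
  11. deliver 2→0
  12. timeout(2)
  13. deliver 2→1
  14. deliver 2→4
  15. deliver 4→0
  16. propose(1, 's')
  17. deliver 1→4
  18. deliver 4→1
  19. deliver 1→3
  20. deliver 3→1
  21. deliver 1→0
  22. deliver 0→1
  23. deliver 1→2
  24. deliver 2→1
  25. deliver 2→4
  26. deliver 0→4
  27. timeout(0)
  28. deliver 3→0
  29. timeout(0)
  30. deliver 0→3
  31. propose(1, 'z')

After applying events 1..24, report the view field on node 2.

after 1 — timeout(1): n1:prim/v1/[-]
after 2 — deliver 1→0: n0:back/v1/[-]
after 3 — deliver 1→2: n2:back/v1/[-]
after 4 — deliver 1→3: n3:back/v1/[-]
after 5 — deliver 1→4: n4:back/v1/[-]
after 6 — propose(1,'q'): ·
after 7 — deliver 1→4: n4:back/v1/[q]
after 8 — deliver 4→1: ·
after 9 — timeout(0): n0:back/v2/[-]
after 10 — deliver 0→2: n2:prim/v2/[-]
after 11 — deliver 2→0: ·
after 12 — timeout(2): n2:back/v3/[-]
after 13 — deliver 2→1: n1:back/v3/[-]
after 14 — deliver 2→4: n4:back/v3/[q]
after 15 — deliver 4→0: ·
after 16 — propose(1,'s'): ·
after 17 — deliver 1→4: ·
after 18 — deliver 4→1: ·
after 19 — deliver 1→3: n3:back/v1/[q]
after 20 — deliver 3→1: ·
after 21 — deliver 1→0: ·
after 22 — deliver 0→1: ·
after 23 — deliver 1→2: ·
after 24 — deliver 2→1: ·

3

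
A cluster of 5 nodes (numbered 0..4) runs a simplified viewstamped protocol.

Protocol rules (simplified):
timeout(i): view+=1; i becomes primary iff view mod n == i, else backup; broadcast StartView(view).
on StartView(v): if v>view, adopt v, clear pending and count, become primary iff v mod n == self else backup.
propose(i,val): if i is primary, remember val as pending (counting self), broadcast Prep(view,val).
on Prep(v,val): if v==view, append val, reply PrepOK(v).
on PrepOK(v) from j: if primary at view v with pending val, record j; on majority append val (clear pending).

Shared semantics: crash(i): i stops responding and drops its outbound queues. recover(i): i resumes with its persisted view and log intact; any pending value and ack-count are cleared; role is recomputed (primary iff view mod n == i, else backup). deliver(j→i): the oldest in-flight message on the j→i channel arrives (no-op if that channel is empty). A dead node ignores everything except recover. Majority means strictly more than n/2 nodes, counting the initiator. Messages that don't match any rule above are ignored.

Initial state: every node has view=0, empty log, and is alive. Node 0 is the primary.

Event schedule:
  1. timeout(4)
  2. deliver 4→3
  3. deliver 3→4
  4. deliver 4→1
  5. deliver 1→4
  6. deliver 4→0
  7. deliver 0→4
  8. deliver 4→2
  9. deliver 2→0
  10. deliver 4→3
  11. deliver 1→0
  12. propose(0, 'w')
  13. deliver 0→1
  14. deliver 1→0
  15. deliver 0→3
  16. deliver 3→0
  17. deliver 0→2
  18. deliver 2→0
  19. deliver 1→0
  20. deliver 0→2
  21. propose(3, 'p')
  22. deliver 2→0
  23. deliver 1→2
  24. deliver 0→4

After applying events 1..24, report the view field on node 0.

1

1. timeout(4):  <4:back v1 ->
2. deliver 4→3:  <3:back v1 ->
3. deliver 3→4:  nop
4. deliver 4→1:  <1:prim v1 ->
5. deliver 1→4:  nop
6. deliver 4→0:  <0:back v1 ->
7. deliver 0→4:  nop
8. deliver 4→2:  <2:back v1 ->
9. deliver 2→0:  nop
10. deliver 4→3:  nop
11. deliver 1→0:  nop
12. propose(0,'w'):  nop
13. deliver 0→1:  nop
14. deliver 1→0:  nop
15. deliver 0→3:  nop
16. deliver 3→0:  nop
17. deliver 0→2:  nop
18. deliver 2→0:  nop
19. deliver 1→0:  nop
20. deliver 0→2:  nop
21. propose(3,'p'):  nop
22. deliver 2→0:  nop
23. deliver 1→2:  nop
24. deliver 0→4:  nop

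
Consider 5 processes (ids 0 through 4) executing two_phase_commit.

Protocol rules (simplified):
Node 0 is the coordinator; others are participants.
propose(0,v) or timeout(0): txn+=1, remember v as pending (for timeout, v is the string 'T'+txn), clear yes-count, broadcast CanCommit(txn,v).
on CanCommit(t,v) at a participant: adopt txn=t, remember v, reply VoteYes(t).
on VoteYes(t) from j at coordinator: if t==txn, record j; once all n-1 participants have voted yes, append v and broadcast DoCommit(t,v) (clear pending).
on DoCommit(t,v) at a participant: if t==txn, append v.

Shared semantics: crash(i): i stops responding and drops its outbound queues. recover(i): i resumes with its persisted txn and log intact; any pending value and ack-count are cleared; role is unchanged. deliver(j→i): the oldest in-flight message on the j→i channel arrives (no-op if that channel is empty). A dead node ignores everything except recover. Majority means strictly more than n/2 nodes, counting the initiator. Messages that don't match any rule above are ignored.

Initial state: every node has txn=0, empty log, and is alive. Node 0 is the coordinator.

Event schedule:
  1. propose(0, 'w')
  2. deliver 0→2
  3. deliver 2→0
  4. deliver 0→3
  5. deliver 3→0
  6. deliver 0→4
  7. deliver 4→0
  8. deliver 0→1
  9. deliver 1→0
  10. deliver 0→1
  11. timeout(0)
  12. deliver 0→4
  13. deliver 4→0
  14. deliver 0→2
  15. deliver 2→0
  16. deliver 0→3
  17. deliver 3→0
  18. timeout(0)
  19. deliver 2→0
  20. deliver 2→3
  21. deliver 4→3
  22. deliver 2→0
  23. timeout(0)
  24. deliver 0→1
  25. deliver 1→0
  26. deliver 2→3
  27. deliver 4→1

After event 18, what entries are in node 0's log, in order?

w

e1 propose(0,'w'): 0[coor,t=1,-]
e2 deliver 0→2: 2[part,t=1,-]
e3 deliver 2→0: ·
e4 deliver 0→3: 3[part,t=1,-]
e5 deliver 3→0: ·
e6 deliver 0→4: 4[part,t=1,-]
e7 deliver 4→0: ·
e8 deliver 0→1: 1[part,t=1,-]
e9 deliver 1→0: 0[coor,t=1,w]
e10 deliver 0→1: 1[part,t=1,w]
e11 timeout(0): 0[coor,t=2,w]
e12 deliver 0→4: 4[part,t=1,w]
e13 deliver 4→0: ·
e14 deliver 0→2: 2[part,t=1,w]
e15 deliver 2→0: ·
e16 deliver 0→3: 3[part,t=1,w]
e17 deliver 3→0: ·
e18 timeout(0): 0[coor,t=3,w]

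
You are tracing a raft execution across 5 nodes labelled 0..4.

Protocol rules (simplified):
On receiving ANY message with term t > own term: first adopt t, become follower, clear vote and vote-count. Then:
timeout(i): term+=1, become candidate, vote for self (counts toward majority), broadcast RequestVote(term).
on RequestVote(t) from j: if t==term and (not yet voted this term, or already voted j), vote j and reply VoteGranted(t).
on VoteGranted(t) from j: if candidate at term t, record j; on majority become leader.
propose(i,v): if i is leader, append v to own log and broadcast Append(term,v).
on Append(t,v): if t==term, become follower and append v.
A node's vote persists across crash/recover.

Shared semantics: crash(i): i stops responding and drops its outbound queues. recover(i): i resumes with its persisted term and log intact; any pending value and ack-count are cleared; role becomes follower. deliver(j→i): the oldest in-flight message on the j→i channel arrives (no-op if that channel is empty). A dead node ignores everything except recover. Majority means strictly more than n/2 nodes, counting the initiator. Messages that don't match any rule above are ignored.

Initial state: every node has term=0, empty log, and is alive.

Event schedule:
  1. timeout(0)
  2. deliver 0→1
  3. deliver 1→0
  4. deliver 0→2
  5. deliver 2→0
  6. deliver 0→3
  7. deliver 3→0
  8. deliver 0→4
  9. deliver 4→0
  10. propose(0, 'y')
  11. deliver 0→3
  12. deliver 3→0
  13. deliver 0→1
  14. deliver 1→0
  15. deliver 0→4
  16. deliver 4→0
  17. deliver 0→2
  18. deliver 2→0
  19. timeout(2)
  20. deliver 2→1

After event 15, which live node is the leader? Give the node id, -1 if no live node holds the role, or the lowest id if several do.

0

after 1 — timeout(0): n0:cand/t1/[-]
after 2 — deliver 0→1: n1:foll/t1/[-]
after 3 — deliver 1→0: ·
after 4 — deliver 0→2: n2:foll/t1/[-]
after 5 — deliver 2→0: n0:lead/t1/[-]
after 6 — deliver 0→3: n3:foll/t1/[-]
after 7 — deliver 3→0: ·
after 8 — deliver 0→4: n4:foll/t1/[-]
after 9 — deliver 4→0: ·
after 10 — propose(0,'y'): n0:lead/t1/[y]
after 11 — deliver 0→3: n3:foll/t1/[y]
after 12 — deliver 3→0: ·
after 13 — deliver 0→1: n1:foll/t1/[y]
after 14 — deliver 1→0: ·
after 15 — deliver 0→4: n4:foll/t1/[y]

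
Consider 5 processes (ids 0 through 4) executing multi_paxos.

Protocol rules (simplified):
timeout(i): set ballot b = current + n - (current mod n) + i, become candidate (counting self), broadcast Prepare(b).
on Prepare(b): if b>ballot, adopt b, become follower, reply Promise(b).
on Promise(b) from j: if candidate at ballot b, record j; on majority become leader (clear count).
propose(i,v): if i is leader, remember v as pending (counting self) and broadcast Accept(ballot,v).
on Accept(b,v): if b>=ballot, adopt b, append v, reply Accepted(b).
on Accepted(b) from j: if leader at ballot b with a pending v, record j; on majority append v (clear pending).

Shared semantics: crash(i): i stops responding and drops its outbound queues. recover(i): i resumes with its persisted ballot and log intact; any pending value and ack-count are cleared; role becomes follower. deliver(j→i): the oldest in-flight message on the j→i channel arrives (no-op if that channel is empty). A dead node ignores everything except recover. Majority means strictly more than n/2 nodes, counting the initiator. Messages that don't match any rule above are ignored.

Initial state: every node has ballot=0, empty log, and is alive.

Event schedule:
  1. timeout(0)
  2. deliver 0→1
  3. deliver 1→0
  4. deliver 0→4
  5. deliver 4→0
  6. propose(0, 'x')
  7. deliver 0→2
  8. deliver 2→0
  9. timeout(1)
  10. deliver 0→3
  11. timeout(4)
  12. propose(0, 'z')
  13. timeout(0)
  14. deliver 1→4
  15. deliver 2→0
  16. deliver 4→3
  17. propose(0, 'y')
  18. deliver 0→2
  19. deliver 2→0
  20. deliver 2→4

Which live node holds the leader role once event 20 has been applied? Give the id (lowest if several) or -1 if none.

1. timeout(0):  <0:cand b5 ->
2. deliver 0→1:  <1:foll b5 ->
3. deliver 1→0:  nop
4. deliver 0→4:  <4:foll b5 ->
5. deliver 4→0:  <0:lead b5 ->
6. propose(0,'x'):  nop
7. deliver 0→2:  <2:foll b5 ->
8. deliver 2→0:  nop
9. timeout(1):  <1:cand b11 ->
10. deliver 0→3:  <3:foll b5 ->
11. timeout(4):  <4:cand b14 ->
12. propose(0,'z'):  nop
13. timeout(0):  <0:cand b10 ->
14. deliver 1→4:  nop
15. deliver 2→0:  nop
16. deliver 4→3:  <3:foll b14 ->
17. propose(0,'y'):  nop
18. deliver 0→2:  <2:foll b5 x>
19. deliver 2→0:  nop
20. deliver 2→4:  nop

-1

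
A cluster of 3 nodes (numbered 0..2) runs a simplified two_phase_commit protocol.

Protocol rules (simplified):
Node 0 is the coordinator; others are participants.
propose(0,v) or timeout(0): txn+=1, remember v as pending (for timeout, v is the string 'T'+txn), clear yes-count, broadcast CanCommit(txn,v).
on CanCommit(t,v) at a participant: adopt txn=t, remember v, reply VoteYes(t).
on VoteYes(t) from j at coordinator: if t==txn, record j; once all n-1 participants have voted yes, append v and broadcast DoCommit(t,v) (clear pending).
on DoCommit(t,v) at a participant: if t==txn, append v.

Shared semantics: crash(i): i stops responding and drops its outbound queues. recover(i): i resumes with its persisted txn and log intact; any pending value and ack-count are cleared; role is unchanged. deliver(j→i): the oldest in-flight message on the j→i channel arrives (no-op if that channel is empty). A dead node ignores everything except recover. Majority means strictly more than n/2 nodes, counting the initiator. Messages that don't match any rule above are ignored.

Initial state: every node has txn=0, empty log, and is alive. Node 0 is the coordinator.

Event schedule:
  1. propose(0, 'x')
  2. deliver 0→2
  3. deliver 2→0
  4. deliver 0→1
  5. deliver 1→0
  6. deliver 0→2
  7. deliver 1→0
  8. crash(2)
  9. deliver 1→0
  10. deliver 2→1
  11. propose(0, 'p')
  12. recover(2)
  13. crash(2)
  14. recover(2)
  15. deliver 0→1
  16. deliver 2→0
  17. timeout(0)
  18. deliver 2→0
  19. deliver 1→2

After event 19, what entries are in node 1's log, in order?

x

1. propose(0,'x'):  <0:coor t1 ->
2. deliver 0→2:  <2:part t1 ->
3. deliver 2→0:  nop
4. deliver 0→1:  <1:part t1 ->
5. deliver 1→0:  <0:coor t1 x>
6. deliver 0→2:  <2:part t1 x>
7. deliver 1→0:  nop
8. crash(2):  <2:✗part t1 x>
9. deliver 1→0:  nop
10. deliver 2→1:  nop
11. propose(0,'p'):  <0:coor t2 x>
12. recover(2):  <2:part t1 x>
13. crash(2):  <2:✗part t1 x>
14. recover(2):  <2:part t1 x>
15. deliver 0→1:  <1:part t1 x>
16. deliver 2→0:  nop
17. timeout(0):  <0:coor t3 x>
18. deliver 2→0:  nop
19. deliver 1→2:  nop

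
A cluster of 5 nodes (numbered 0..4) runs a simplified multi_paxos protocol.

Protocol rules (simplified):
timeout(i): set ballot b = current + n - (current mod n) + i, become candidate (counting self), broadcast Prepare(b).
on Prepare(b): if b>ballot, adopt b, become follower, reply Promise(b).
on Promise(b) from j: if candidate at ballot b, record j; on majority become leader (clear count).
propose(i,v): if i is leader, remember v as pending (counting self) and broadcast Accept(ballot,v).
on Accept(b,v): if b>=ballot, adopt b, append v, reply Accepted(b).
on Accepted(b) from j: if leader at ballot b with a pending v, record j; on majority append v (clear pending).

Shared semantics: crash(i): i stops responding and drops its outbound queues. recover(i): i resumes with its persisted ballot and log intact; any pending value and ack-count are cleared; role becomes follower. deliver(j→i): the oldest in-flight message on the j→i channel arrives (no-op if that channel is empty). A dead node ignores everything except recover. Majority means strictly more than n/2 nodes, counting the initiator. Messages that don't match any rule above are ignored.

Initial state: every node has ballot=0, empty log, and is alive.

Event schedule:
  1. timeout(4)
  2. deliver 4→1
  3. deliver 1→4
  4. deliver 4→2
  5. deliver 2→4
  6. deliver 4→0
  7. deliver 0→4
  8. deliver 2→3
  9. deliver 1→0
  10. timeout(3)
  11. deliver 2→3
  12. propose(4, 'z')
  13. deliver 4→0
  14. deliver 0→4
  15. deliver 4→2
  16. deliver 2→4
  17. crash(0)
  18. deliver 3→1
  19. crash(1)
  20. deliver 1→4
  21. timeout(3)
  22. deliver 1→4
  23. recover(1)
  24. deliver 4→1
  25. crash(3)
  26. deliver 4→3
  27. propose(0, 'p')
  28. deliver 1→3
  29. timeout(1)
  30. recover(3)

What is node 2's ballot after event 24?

9

e1 timeout(4): 4[cand,b=9,-]
e2 deliver 4→1: 1[foll,b=9,-]
e3 deliver 1→4: ·
e4 deliver 4→2: 2[foll,b=9,-]
e5 deliver 2→4: 4[lead,b=9,-]
e6 deliver 4→0: 0[foll,b=9,-]
e7 deliver 0→4: ·
e8 deliver 2→3: ·
e9 deliver 1→0: ·
e10 timeout(3): 3[cand,b=8,-]
e11 deliver 2→3: ·
e12 propose(4,'z'): ·
e13 deliver 4→0: 0[foll,b=9,z]
e14 deliver 0→4: ·
e15 deliver 4→2: 2[foll,b=9,z]
e16 deliver 2→4: 4[lead,b=9,z]
e17 crash(0): 0[✗foll,b=9,z]
e18 deliver 3→1: ·
e19 crash(1): 1[✗foll,b=9,-]
e20 deliver 1→4: ·
e21 timeout(3): 3[cand,b=13,-]
e22 deliver 1→4: ·
e23 recover(1): 1[foll,b=9,-]
e24 deliver 4→1: 1[foll,b=9,z]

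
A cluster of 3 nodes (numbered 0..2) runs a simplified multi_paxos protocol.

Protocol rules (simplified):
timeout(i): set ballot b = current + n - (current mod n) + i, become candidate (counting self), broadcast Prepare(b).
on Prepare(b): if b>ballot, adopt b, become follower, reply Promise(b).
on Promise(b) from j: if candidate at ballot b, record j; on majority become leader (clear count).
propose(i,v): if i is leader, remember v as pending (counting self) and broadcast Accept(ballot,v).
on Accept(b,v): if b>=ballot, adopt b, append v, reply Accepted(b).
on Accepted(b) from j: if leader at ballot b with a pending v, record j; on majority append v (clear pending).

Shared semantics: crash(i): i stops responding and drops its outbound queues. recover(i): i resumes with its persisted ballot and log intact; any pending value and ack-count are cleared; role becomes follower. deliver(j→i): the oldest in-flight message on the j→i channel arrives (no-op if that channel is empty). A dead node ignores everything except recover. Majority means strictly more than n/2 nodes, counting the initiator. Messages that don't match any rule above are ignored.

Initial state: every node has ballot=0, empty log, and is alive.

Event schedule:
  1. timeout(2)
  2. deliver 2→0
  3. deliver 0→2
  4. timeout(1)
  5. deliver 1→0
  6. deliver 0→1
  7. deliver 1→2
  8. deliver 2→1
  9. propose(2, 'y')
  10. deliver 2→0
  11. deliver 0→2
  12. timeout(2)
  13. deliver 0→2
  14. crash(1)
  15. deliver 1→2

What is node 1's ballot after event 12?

5

after 1 — timeout(2): n2:cand/b5/[-]
after 2 — deliver 2→0: n0:foll/b5/[-]
after 3 — deliver 0→2: n2:lead/b5/[-]
after 4 — timeout(1): n1:cand/b4/[-]
after 5 — deliver 1→0: ·
after 6 — deliver 0→1: ·
after 7 — deliver 1→2: ·
after 8 — deliver 2→1: n1:foll/b5/[-]
after 9 — propose(2,'y'): ·
after 10 — deliver 2→0: n0:foll/b5/[y]
after 11 — deliver 0→2: n2:lead/b5/[y]
after 12 — timeout(2): n2:cand/b8/[y]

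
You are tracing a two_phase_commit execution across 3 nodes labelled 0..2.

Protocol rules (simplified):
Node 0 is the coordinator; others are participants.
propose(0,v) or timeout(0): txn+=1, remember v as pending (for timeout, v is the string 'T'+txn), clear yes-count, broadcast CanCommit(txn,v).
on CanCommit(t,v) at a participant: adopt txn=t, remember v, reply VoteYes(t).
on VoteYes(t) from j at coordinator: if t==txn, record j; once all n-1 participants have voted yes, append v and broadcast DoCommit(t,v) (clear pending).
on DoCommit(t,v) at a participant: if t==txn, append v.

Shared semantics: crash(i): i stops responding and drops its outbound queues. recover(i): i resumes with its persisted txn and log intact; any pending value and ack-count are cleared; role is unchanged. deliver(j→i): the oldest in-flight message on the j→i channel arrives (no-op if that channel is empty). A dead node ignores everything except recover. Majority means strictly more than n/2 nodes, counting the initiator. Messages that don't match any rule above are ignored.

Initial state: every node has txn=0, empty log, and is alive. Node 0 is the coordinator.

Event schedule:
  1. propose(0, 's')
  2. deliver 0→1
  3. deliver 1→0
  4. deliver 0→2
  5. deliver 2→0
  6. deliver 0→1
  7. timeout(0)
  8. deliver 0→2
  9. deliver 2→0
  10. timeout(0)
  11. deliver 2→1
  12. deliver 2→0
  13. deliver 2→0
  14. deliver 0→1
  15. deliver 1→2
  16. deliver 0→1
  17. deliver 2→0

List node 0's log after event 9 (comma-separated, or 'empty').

e1 propose(0,'s'): 0[coor,t=1,-]
e2 deliver 0→1: 1[part,t=1,-]
e3 deliver 1→0: ·
e4 deliver 0→2: 2[part,t=1,-]
e5 deliver 2→0: 0[coor,t=1,s]
e6 deliver 0→1: 1[part,t=1,s]
e7 timeout(0): 0[coor,t=2,s]
e8 deliver 0→2: 2[part,t=1,s]
e9 deliver 2→0: ·

s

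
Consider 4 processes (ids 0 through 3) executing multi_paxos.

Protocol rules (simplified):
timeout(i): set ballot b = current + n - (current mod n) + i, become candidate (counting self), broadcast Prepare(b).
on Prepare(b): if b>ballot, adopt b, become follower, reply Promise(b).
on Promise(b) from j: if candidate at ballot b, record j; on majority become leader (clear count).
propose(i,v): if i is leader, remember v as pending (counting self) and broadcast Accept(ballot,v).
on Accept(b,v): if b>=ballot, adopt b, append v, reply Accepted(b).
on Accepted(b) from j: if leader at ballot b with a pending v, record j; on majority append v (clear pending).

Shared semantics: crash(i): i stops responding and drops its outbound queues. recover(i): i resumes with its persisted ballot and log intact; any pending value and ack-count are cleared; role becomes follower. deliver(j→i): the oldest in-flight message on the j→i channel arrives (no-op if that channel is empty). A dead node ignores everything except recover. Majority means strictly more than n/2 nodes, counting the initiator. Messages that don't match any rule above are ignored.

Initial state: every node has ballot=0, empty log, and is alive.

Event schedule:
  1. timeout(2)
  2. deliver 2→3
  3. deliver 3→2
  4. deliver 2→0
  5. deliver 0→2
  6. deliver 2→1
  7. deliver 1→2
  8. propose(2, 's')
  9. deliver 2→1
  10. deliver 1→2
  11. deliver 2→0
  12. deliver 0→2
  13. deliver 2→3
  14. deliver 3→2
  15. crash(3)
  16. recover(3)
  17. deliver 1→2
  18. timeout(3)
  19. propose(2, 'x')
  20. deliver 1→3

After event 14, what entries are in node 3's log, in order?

s

e1 timeout(2): 2[cand,b=6,-]
e2 deliver 2→3: 3[foll,b=6,-]
e3 deliver 3→2: ·
e4 deliver 2→0: 0[foll,b=6,-]
e5 deliver 0→2: 2[lead,b=6,-]
e6 deliver 2→1: 1[foll,b=6,-]
e7 deliver 1→2: ·
e8 propose(2,'s'): ·
e9 deliver 2→1: 1[foll,b=6,s]
e10 deliver 1→2: ·
e11 deliver 2→0: 0[foll,b=6,s]
e12 deliver 0→2: 2[lead,b=6,s]
e13 deliver 2→3: 3[foll,b=6,s]
e14 deliver 3→2: ·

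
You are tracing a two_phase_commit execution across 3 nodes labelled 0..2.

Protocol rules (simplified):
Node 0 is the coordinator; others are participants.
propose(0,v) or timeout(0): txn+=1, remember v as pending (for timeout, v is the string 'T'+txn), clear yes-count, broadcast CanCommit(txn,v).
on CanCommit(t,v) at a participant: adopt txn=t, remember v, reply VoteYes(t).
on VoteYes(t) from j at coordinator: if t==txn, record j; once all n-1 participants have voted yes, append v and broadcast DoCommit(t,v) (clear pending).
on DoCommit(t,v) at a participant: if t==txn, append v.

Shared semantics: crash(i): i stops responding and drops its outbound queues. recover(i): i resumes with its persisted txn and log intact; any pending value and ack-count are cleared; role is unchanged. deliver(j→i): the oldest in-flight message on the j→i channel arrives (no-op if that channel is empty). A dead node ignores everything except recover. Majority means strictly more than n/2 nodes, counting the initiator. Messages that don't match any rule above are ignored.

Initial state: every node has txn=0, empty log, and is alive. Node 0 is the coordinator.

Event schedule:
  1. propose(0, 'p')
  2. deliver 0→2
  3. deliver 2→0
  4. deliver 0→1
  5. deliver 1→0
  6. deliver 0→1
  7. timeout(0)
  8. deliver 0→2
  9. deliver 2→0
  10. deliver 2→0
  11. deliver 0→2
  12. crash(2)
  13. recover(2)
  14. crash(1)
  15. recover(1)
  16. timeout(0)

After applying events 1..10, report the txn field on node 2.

1

1. propose(0,'p'):  <0:coor t1 ->
2. deliver 0→2:  <2:part t1 ->
3. deliver 2→0:  nop
4. deliver 0→1:  <1:part t1 ->
5. deliver 1→0:  <0:coor t1 p>
6. deliver 0→1:  <1:part t1 p>
7. timeout(0):  <0:coor t2 p>
8. deliver 0→2:  <2:part t1 p>
9. deliver 2→0:  nop
10. deliver 2→0:  nop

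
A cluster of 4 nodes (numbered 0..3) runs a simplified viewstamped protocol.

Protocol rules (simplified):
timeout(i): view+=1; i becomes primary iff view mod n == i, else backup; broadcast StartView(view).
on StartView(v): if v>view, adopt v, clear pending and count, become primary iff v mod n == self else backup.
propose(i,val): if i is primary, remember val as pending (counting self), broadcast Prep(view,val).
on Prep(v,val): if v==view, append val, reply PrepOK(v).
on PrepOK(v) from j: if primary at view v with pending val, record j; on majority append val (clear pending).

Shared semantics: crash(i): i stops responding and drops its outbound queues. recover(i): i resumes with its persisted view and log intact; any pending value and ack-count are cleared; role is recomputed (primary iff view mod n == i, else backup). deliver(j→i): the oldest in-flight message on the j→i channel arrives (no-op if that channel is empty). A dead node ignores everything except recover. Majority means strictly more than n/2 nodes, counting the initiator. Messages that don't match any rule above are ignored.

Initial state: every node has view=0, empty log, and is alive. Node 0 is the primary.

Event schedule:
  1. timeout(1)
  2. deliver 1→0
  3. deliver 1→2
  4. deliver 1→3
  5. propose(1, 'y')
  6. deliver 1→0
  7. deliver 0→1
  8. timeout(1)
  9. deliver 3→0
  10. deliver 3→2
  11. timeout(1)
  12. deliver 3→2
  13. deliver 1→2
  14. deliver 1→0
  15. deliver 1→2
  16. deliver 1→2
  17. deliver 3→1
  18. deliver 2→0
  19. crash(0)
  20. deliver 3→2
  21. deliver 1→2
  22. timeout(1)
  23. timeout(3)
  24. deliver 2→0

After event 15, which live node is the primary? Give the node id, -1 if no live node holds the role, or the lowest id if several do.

e1 timeout(1): 1[prim,v=1,-]
e2 deliver 1→0: 0[back,v=1,-]
e3 deliver 1→2: 2[back,v=1,-]
e4 deliver 1→3: 3[back,v=1,-]
e5 propose(1,'y'): ·
e6 deliver 1→0: 0[back,v=1,y]
e7 deliver 0→1: ·
e8 timeout(1): 1[back,v=2,-]
e9 deliver 3→0: ·
e10 deliver 3→2: ·
e11 timeout(1): 1[back,v=3,-]
e12 deliver 3→2: ·
e13 deliver 1→2: 2[back,v=1,y]
e14 deliver 1→0: 0[back,v=2,y]
e15 deliver 1→2: 2[prim,v=2,y]

2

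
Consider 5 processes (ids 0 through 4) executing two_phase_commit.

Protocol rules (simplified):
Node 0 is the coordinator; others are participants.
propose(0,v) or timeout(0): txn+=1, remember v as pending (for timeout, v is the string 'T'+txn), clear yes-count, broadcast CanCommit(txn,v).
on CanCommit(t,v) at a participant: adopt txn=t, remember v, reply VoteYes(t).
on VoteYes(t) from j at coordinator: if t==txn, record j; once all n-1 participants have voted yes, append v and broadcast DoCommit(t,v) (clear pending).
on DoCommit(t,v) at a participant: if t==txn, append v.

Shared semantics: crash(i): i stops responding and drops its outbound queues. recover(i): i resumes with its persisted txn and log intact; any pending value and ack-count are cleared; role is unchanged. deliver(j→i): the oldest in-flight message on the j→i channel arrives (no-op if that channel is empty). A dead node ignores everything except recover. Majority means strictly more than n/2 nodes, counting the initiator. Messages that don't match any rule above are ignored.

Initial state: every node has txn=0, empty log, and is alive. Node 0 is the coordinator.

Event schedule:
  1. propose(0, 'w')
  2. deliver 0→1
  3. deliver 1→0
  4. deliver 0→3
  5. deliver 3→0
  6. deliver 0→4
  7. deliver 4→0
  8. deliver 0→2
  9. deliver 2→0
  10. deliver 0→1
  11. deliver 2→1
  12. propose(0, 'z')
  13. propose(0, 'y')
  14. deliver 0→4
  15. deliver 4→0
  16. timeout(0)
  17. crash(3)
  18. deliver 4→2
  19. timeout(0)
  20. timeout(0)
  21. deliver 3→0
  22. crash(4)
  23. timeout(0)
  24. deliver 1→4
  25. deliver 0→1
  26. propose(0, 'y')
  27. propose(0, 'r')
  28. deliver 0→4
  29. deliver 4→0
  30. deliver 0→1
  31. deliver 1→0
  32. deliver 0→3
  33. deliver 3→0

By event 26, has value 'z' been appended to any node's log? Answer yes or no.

after 1 — propose(0,'w'): n0:coor/t1/[-]
after 2 — deliver 0→1: n1:part/t1/[-]
after 3 — deliver 1→0: ·
after 4 — deliver 0→3: n3:part/t1/[-]
after 5 — deliver 3→0: ·
after 6 — deliver 0→4: n4:part/t1/[-]
after 7 — deliver 4→0: ·
after 8 — deliver 0→2: n2:part/t1/[-]
after 9 — deliver 2→0: n0:coor/t1/[w]
after 10 — deliver 0→1: n1:part/t1/[w]
after 11 — deliver 2→1: ·
after 12 — propose(0,'z'): n0:coor/t2/[w]
after 13 — propose(0,'y'): n0:coor/t3/[w]
after 14 — deliver 0→4: n4:part/t1/[w]
after 15 — deliver 4→0: ·
after 16 — timeout(0): n0:coor/t4/[w]
after 17 — crash(3): n3:✗part/t1/[-]
after 18 — deliver 4→2: ·
after 19 — timeout(0): n0:coor/t5/[w]
after 20 — timeout(0): n0:coor/t6/[w]
after 21 — deliver 3→0: ·
after 22 — crash(4): n4:✗part/t1/[w]
after 23 — timeout(0): n0:coor/t7/[w]
after 24 — deliver 1→4: ·
after 25 — deliver 0→1: n1:part/t2/[w]
after 26 — propose(0,'y'): n0:coor/t8/[w]

no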